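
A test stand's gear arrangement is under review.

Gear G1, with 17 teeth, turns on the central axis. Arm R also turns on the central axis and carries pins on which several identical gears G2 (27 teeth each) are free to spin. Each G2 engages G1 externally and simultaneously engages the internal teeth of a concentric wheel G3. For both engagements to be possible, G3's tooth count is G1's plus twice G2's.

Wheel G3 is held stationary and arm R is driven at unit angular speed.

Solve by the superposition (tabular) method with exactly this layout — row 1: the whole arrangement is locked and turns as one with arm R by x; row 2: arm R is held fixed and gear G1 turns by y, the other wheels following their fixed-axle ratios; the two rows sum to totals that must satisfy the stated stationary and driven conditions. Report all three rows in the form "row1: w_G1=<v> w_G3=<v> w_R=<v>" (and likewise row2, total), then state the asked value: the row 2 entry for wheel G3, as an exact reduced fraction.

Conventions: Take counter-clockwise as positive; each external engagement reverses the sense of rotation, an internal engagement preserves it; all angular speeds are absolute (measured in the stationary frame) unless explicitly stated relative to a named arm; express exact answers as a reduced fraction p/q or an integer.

recognized (axles ride arm R): planetary set, 17/27/71 teeth
row 1: whole set turns with the arm by x
superposition row 2 [arm held]: sun y, ring −(17/71)·y, arm 0
boundary: total ω_ring = x − (17/71)·y = 0 and total ω_arm = x = 1  ⇒  y = 71/17, x = 1
row 2 ring = −(17/71)·71/17 = -1
totals (row 1 + row 2): sun 1 + 71/17 = 88/17, ring 1 + (-1) = 0, arm 1 + 0 = 1
asked cell (row2, ring) = -1

row1: w_G1=1 w_G3=1 w_R=1
row2: w_G1=71/17 w_G3=-1 w_R=0
total: w_G1=88/17 w_G3=0 w_R=1
asked value: -1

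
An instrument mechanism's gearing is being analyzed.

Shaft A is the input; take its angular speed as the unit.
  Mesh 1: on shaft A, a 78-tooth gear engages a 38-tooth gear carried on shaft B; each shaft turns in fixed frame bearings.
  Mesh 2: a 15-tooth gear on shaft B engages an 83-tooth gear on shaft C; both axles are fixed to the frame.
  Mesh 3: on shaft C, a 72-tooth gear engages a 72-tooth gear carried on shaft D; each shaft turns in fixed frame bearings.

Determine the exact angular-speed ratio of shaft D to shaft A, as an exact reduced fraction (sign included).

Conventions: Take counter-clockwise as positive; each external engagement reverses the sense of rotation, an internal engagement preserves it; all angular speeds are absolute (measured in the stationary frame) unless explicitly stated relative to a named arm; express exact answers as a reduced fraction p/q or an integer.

class = fixed-axis compound train [3 meshes; 3 ratios multiply, 3 sense flips]
mesh 1 [78T→38T]: running ratio 39/19, sense −
mesh 2 [15T→83T]: running ratio 585/1577, sense +
mesh 3 [72T→72T]: running ratio 585/1577, sense −
ω_out/ω_in = -585/1577

-585/1577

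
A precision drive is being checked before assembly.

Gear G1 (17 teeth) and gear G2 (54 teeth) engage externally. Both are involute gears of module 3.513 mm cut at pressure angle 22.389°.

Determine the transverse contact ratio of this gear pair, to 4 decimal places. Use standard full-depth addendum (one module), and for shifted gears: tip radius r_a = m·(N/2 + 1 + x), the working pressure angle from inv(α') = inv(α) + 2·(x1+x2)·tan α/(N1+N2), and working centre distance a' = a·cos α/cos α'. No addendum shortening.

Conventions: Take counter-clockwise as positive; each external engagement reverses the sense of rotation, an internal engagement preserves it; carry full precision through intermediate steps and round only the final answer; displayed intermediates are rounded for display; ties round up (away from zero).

single-mesh involute tooth geometry (17T engaging 54T at module 3.513)
base radii: r_b1 = 27.609591, r_b2 = 87.701054
tip radii: r_a1 = 33.373500, r_a2 = 98.364000
no profile shift: α' = α, a' = a
action lengths: √(r_a1²−r_b1²) = 18.748360, √(r_a2²−r_b2²) = 44.542134
base pitch p_b = π·m·cos α = 10.204481
CR = (18.748360 + 44.542134 − 124.711500·sin 22.38900°)/10.204481 = 1.547239
contact ratio ≈ 1.5472

1.5472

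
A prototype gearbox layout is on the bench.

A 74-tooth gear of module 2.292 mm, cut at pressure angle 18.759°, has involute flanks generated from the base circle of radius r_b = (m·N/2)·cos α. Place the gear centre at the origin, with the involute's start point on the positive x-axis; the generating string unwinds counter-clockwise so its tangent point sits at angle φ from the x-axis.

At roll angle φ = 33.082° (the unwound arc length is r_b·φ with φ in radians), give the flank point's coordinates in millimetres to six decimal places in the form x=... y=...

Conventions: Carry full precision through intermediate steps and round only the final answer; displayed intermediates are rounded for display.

x=92.589128 y=4.982521

recognized (one wheel, involute flank): single-mesh tooth geometry, m = 2.292, N = 74
pitch radius r_p = m·N/2 = 2.292·74/2 = 84.804000
base radius r_b = r_p·cos α = 84.804000·cos 18.759° = 80.299180
roll angle φ = 33.082° = 0.57738982 rad
x = r_b·(cos φ + φ·sin φ) = 92.589128
y = r_b·(sin φ − φ·cos φ) = 4.982521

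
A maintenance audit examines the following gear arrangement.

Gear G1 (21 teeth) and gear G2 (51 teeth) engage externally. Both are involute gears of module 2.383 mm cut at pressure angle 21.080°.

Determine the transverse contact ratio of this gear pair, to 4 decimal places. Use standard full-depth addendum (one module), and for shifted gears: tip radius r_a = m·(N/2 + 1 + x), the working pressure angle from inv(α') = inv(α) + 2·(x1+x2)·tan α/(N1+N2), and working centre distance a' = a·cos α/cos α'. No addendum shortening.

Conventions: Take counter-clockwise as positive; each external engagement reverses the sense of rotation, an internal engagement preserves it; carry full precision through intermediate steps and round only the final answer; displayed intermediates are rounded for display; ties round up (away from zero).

class = single-mesh tooth geometry [involute pair 21T × 51T, m = 2.383]
base radii: r_b1 = 23.347040, r_b2 = 56.699954
tip radii: r_a1 = 27.404500, r_a2 = 63.149500
no profile shift: α' = α, a' = a
action lengths: √(r_a1²−r_b1²) = 14.349995, √(r_a2²−r_b2²) = 27.802421
base pitch p_b = π·m·cos α = 6.985418
CR = (14.349995 + 27.802421 − 85.788000·sin 21.08000°)/6.985418 = 1.617219
contact ratio ≈ 1.6172

1.6172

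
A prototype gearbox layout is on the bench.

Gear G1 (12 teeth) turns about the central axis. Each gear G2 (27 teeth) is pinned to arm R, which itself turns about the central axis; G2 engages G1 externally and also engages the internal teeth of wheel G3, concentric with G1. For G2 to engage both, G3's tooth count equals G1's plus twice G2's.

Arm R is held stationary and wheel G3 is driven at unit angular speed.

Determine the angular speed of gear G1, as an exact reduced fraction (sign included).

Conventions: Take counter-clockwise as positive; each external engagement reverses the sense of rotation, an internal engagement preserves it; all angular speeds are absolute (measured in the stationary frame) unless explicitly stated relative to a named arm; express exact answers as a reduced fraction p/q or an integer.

-11/2

topology: planetary set — G1 12T / G2 27T / G3 66T, arm = carrier (Willis)
ring teeth: 12 + 2·27 = 66
12(ω_sun−ω_arm) = −66(ω_ring−ω_arm),  ω_arm = 0, ω_ring = 1
ω_sun = 0 − (66/12)(1−0) = -11/2
exact speed ratio = -11/2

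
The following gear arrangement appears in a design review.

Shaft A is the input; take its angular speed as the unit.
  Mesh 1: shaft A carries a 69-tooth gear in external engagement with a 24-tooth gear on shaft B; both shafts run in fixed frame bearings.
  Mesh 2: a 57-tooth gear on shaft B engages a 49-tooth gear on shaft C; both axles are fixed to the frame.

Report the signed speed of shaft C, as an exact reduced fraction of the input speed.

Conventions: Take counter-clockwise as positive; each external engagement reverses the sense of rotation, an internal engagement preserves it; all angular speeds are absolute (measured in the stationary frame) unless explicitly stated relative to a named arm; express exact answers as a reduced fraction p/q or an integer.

1311/392

2-mesh fixed-axis compound train (all bearings frame-fixed)
mesh 1 [69T→24T]: |ω|/ω_in = 1×69/24 = 23/8, sense flips to −
mesh 2 [57T→49T]: |ω|/ω_in = (23/8)×57/49 = 1311/392, sense flips to +
signed output speed (× input speed) = 1311/392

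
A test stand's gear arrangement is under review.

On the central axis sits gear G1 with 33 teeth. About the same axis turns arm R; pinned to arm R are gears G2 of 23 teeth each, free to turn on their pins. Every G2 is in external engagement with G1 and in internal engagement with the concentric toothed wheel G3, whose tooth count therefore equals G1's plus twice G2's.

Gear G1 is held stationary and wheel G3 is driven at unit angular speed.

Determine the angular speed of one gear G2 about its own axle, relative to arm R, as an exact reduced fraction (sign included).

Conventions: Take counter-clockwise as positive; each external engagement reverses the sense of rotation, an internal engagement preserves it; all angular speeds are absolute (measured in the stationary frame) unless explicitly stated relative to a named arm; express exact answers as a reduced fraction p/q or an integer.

topology: planetary set — G1 33T / G2 23T / G3 79T, arm = carrier (Willis)
ring teeth: 33 + 2·23 = 79
33(ω_sun−ω_arm) = −79(ω_ring−ω_arm),  ω_sun = 0, ω_ring = 1
33(0−ω_arm) = −79(1−ω_arm)  ⇒  112·ω_arm = 79  ⇒  ω_arm = 79/112
sun–planet mesh: 33·(0−79/112) = −23·(ω_p−ω_arm)  ⇒  ω_p−ω_arm = 2607/2576
exact speed ratio = 2607/2576

2607/2576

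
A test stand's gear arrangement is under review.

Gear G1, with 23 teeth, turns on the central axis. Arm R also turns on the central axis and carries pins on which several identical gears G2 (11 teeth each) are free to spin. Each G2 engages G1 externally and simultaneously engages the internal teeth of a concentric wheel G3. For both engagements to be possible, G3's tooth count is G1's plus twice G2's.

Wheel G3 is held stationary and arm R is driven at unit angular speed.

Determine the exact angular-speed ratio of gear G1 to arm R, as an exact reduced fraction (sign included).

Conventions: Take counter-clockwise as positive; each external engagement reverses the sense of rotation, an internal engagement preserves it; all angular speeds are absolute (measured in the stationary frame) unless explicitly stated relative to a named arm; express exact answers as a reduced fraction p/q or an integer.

68/23

planetary set (23T centre, 11T on arm, 45T internal) — Willis relation
ring teeth: 23 + 2·11 = 45
23(ω_sun−ω_arm) = −45(ω_ring−ω_arm),  ω_ring = 0, ω_arm = 1
ω_sun = 1 − (45/23)(0−1) = 68/23
ω_out/ω_in = 68/23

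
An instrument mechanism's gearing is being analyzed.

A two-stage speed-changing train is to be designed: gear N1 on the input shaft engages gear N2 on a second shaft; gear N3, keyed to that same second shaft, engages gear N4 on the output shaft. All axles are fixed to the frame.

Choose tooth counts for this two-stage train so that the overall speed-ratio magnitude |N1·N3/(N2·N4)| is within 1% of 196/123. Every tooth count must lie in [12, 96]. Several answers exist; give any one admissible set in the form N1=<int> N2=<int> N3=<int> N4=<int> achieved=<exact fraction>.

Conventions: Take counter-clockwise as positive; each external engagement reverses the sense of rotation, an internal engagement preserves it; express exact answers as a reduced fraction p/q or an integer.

N1=14 N2=12 N3=56 N4=41 achieved=196/123

topology: fixed-axis compound train — 2 stages, target 196/123
target = 196/123 in lowest terms: an exact hit needs N1·N3 = k·196 and N2·N4 = k·123 for one integer k, every count in [12, 96]; additionally prefer no 1:1 stage (N1 ≠ N2, N3 ≠ N4)
k = 1…3: no 1:1-free in-range split of k·196 and k·123 into factor pairs; take k = 4
k = 4: N1·N3 = 784 = 14·56, N2·N4 = 492 = 12·41
achieved = 14·56/(12·41) = 196/123; |achieved − target| = 0 ≤ 49/3075 ✓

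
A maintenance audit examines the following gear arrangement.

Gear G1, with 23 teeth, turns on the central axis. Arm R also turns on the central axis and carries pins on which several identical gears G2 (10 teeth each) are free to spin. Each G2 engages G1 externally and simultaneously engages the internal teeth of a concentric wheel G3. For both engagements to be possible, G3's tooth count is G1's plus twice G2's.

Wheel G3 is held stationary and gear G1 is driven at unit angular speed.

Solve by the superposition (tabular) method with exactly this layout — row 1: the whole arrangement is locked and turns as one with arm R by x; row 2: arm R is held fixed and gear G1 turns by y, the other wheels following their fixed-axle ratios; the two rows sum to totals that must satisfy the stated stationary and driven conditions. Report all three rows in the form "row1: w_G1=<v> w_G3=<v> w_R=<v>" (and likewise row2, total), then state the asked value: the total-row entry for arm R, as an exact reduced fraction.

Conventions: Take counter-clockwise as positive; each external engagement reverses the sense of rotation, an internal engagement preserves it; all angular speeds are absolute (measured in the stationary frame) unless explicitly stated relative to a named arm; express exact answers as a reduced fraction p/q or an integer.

class = planetary set [G3 = 23+2·10 = 43; Willis about the carrier]
row 1 — lock + rotate with arm: ω_sun = ω_ring = ω_arm = x
superposition row 2 [arm held]: sun y, ring −(23/43)·y, arm 0
boundary: total ω_ring = x − (23/43)·y = 0 and total ω_sun = x + y = 1  ⇒  y = 43/66, x = 23/66
row 2 ring = −(23/43)·43/66 = -23/66
totals (row 1 + row 2): sun 23/66 + 43/66 = 1, ring 23/66 + (-23/66) = 0, arm 23/66 + 0 = 23/66
asked cell (total, arm) = 23/66

row1: w_G1=23/66 w_G3=23/66 w_R=23/66
row2: w_G1=43/66 w_G3=-23/66 w_R=0
total: w_G1=1 w_G3=0 w_R=23/66
asked value: 23/66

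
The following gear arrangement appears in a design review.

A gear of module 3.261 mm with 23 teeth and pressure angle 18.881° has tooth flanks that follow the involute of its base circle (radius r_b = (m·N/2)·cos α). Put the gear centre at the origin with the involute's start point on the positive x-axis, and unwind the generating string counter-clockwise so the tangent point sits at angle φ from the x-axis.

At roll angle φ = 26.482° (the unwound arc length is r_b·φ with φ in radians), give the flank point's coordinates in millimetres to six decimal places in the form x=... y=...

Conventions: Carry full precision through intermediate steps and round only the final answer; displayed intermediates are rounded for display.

x=39.073751 y=1.143103

single-mesh involute tooth geometry (23T wheel at module 3.261)
pitch radius r_p = m·N/2 = 3.261·23/2 = 37.501500
base radius r_b = r_p·cos α = 37.501500·cos 18.881° = 35.483646
roll angle φ = 26.482° = 0.46219809 rad
x = r_b·(cos φ + φ·sin φ) = 39.073751
y = r_b·(sin φ − φ·cos φ) = 1.143103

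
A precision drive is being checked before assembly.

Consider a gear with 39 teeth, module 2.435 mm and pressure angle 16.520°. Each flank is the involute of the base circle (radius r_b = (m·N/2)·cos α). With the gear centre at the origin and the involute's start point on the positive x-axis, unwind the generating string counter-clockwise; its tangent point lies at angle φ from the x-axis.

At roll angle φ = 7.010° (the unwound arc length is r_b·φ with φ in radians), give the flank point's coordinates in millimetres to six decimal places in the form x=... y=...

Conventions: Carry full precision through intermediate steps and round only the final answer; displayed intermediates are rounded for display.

x=45.861885 y=0.027749

topology: single-mesh involute geometry — m = 2.435, N = 39
pitch radius r_p = m·N/2 = 2.435·39/2 = 47.482500
base radius r_b = r_p·cos α = 47.482500·cos 16.520° = 45.522448
roll angle φ = 7.010° = 0.12234758 rad
x = r_b·(cos φ + φ·sin φ) = 45.861885
y = r_b·(sin φ − φ·cos φ) = 0.027749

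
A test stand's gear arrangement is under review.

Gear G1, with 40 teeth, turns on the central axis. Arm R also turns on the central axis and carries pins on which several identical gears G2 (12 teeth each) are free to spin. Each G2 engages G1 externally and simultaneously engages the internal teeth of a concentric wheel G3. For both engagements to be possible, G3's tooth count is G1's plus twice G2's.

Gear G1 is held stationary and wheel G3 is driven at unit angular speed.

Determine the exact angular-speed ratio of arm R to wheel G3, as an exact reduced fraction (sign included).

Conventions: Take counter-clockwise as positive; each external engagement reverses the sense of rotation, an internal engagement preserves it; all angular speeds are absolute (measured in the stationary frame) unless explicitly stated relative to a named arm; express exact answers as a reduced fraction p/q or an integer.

8/13

class = planetary set [G3 = 40+2·12 = 64; Willis about the carrier]
ring teeth: 40 + 2·12 = 64
40(ω_sun−ω_arm) = −64(ω_ring−ω_arm),  ω_sun = 0, ω_ring = 1
40(0−ω_arm) = −64(1−ω_arm)  ⇒  104·ω_arm = 64  ⇒  ω_arm = 8/13
ω_out/ω_in = 8/13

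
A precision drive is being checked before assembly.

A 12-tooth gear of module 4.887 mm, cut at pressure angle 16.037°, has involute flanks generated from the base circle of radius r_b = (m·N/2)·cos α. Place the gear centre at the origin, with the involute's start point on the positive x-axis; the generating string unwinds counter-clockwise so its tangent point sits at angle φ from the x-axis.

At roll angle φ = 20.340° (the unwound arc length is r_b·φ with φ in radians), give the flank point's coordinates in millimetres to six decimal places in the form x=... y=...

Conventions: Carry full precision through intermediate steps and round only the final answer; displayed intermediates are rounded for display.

class = single-mesh tooth geometry [base-circle involute, m = 4.887, 12T]
pitch radius r_p = m·N/2 = 4.887·12/2 = 29.322000
base radius r_b = r_p·cos α = 29.322000·cos 16.037° = 28.180890
roll angle φ = 20.340° = 0.35499997 rad
x = r_b·(cos φ + φ·sin φ) = 29.901082
y = r_b·(sin φ − φ·cos φ) = 0.414988

x=29.901082 y=0.414988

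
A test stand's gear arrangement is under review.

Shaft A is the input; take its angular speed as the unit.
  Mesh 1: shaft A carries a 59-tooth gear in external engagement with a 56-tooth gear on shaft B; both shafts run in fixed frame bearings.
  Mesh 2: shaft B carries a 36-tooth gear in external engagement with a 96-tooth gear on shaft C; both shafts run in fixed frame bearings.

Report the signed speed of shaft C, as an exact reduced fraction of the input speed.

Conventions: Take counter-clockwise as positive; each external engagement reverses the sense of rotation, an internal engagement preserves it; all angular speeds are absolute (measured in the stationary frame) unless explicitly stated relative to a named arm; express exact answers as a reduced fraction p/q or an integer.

177/448

2-mesh fixed-axis compound train (all bearings frame-fixed)
mesh 1 [59T→56T]: |ω|/ω_in = 1×59/56 = 59/56, sense flips to −
mesh 2 [36T→96T]: |ω|/ω_in = (59/56)×36/96 = 177/448, sense flips to +
signed output speed (× input speed) = 177/448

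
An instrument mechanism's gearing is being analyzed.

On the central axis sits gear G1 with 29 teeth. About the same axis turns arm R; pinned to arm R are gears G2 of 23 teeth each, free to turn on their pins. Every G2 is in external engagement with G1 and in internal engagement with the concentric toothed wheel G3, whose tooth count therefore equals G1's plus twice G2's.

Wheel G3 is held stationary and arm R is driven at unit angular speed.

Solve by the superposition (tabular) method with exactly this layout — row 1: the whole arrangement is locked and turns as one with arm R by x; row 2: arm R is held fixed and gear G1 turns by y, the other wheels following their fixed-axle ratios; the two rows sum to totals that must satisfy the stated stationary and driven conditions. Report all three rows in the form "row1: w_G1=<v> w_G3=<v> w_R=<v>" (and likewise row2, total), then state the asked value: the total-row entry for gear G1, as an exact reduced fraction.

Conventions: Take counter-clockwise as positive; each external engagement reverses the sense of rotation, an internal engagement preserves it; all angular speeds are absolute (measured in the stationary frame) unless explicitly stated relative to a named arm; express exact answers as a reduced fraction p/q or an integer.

class = planetary set [G3 = 29+2·23 = 75; Willis about the carrier]
row 1 (train locked, turned with arm): all members turn x
row 2 (arm held, sun turns y): ω_ring = −(29/75)·y, ω_arm = 0
boundary: total ω_ring = x − (29/75)·y = 0 and total ω_arm = x = 1  ⇒  y = 75/29, x = 1
row 2 ring = −(29/75)·75/29 = -1
totals (row 1 + row 2): sun 1 + 75/29 = 104/29, ring 1 + (-1) = 0, arm 1 + 0 = 1
asked cell (total, sun) = 104/29

row1: w_G1=1 w_G3=1 w_R=1
row2: w_G1=75/29 w_G3=-1 w_R=0
total: w_G1=104/29 w_G3=0 w_R=1
asked value: 104/29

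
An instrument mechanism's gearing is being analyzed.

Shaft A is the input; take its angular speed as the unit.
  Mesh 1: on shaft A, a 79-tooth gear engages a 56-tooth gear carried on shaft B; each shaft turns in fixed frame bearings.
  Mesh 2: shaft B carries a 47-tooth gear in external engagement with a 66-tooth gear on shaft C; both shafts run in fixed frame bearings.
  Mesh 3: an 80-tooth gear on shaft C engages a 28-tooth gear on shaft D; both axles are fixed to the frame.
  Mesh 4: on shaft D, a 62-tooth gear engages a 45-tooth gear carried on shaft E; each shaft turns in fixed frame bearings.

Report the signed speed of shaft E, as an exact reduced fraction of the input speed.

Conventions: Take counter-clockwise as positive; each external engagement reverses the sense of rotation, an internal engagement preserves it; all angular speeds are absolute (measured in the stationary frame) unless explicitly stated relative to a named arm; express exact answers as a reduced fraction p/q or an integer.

115103/29106

4-mesh fixed-axis compound train (all bearings frame-fixed)
mesh 1 [79T→56T]: |ω|/ω_in = 1×79/56 = 79/56, sense flips to −
mesh 2 [47T→66T]: |ω|/ω_in = (79/56)×47/66 = 3713/3696, sense flips to +
mesh 3 [80T→28T]: |ω|/ω_in = (3713/3696)×80/28 = 18565/6468, sense flips to −
mesh 4 [62T→45T]: |ω|/ω_in = (18565/6468)×62/45 = 115103/29106, sense flips to +
signed output speed (× input speed) = 115103/29106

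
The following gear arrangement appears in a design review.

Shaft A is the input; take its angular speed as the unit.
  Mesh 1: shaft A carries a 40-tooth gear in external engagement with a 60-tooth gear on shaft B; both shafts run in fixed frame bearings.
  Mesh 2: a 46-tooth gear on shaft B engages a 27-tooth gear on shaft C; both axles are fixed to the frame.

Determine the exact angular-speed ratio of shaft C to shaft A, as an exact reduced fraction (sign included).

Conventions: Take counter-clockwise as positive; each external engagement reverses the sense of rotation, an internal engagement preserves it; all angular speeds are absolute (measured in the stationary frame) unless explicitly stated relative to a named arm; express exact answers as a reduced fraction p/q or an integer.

92/81

class = fixed-axis compound train [2 meshes; 2 ratios multiply, 2 sense flips]
mesh 1 [40T→60T]: running ratio 2/3, sense −
mesh 2 [46T→27T]: running ratio 92/81, sense +
ω_out/ω_in = 92/81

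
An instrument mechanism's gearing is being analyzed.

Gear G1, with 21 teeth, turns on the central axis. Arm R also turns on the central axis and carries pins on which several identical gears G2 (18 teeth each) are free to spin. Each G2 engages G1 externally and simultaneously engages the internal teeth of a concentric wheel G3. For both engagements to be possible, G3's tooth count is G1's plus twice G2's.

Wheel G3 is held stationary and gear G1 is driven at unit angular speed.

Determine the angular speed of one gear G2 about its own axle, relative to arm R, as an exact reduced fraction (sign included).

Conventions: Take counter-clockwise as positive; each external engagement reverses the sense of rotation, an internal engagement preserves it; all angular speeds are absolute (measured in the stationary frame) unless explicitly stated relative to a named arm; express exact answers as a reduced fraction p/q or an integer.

recognized (axles ride arm R): planetary set, 21/18/57 teeth
ring teeth: 21 + 2·18 = 57
21(ω_sun−ω_arm) = −57(ω_ring−ω_arm),  ω_ring = 0, ω_sun = 1
21(1−ω_arm) = −57(0−ω_arm)  ⇒  78·ω_arm = 21  ⇒  ω_arm = 7/26
sun–planet mesh: 21·(1−7/26) = −18·(ω_p−ω_arm)  ⇒  ω_p−ω_arm = -133/156
exact speed ratio = -133/156

-133/156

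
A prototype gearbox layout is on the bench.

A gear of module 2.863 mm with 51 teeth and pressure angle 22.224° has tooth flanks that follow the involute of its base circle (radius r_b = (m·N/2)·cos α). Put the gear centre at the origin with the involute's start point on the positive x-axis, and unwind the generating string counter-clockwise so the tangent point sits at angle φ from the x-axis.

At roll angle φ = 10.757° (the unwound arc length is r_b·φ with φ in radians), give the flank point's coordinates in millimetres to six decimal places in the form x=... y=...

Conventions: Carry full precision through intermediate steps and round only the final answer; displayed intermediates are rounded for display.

class = single-mesh tooth geometry [base-circle involute, m = 2.863, 51T]
pitch radius r_p = m·N/2 = 2.863·51/2 = 73.006500
base radius r_b = r_p·cos α = 73.006500·cos 22.224° = 67.583010
roll angle φ = 10.757° = 0.18774507 rad
x = r_b·(cos φ + φ·sin φ) = 68.763625
y = r_b·(sin φ − φ·cos φ) = 0.148556

x=68.763625 y=0.148556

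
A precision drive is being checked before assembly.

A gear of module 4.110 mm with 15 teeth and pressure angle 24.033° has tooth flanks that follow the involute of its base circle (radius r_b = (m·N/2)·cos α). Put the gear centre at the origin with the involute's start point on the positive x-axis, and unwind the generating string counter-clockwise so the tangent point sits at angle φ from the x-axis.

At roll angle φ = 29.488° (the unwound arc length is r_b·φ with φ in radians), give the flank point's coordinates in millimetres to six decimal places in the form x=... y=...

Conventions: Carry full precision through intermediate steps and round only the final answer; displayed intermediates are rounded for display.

recognized (one wheel, involute flank): single-mesh tooth geometry, m = 4.110, N = 15
pitch radius r_p = m·N/2 = 4.110·15/2 = 30.825000
base radius r_b = r_p·cos α = 30.825000·cos 24.033° = 28.152813
roll angle φ = 29.488° = 0.51466269 rad
x = r_b·(cos φ + φ·sin φ) = 31.638047
y = r_b·(sin φ − φ·cos φ) = 1.245722

x=31.638047 y=1.245722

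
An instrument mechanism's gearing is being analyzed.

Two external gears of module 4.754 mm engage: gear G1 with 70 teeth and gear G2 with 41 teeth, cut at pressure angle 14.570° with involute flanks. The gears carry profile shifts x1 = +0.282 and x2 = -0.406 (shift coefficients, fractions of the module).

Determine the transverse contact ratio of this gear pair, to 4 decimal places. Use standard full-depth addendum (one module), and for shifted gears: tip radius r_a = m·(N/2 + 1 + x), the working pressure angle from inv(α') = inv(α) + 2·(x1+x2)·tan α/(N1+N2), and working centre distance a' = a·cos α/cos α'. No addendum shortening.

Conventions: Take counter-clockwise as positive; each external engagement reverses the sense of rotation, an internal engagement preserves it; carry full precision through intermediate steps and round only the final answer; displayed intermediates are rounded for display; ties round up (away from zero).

topology: single-mesh involute geometry — m = 4.754, 70T/41T pair
base radii: r_b1 = 161.039067, r_b2 = 94.322882
tip radii: r_a1 = 172.484628, r_a2 = 100.280876
inv(α') = inv(14.570°) + 2·(+0.282-0.406)·tan α/(70+41) = 0.00504624  ⇒  α' = 14.05904°
a' = a·cos α / cos α' = 263.8470·cos 14.570°/cos 14.05904° = 263.247276
action lengths: √(r_a1²−r_b1²) = 61.784833, √(r_a2²−r_b2²) = 34.050667
base pitch p_b = π·m·cos α = 14.454833
CR = (61.784833 + 34.050667 − 263.247276·sin 14.05904°)/14.454833 = 2.205979
contact ratio ≈ 2.2060

2.2060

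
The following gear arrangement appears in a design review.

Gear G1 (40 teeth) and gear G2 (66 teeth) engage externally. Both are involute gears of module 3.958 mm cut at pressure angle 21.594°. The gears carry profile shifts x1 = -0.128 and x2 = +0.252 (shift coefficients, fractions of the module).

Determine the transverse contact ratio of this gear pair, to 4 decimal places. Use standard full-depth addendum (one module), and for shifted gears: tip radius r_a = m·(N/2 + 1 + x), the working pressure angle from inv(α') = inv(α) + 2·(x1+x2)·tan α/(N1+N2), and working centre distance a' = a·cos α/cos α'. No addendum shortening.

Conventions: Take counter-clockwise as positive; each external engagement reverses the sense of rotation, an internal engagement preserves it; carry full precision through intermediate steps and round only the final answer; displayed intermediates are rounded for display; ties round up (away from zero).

1.6642

single-mesh involute tooth geometry (40T engaging 66T at module 3.958)
base radii: r_b1 = 73.604158, r_b2 = 121.446860
tip radii: r_a1 = 82.611376, r_a2 = 135.569416
inv(α') = inv(21.594°) + 2·(-0.128+0.252)·tan α/(40+66) = 0.01984652  ⇒  α' = 21.92698°
a' = a·cos α / cos α' = 209.7740·cos 21.594°/cos 21.92698° = 210.261207
action lengths: √(r_a1²−r_b1²) = 37.510897, √(r_a2²−r_b2²) = 60.247213
base pitch p_b = π·m·cos α = 11.561714
CR = (37.510897 + 60.247213 − 210.261207·sin 21.92698°)/11.561714 = 1.664233
contact ratio ≈ 1.6642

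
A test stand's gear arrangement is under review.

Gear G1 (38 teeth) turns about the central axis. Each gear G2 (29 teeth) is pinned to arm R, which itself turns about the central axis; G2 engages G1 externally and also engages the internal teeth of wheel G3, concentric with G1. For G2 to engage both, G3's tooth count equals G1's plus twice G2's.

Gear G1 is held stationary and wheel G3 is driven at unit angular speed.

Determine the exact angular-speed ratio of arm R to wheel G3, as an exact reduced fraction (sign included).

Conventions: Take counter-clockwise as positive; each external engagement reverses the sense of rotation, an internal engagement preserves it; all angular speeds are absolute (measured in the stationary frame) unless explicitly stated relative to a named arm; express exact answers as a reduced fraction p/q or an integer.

48/67

planetary set (38T centre, 29T on arm, 96T internal) — Willis relation
ring teeth: 38 + 2·29 = 96
38(ω_sun−ω_arm) = −96(ω_ring−ω_arm),  ω_sun = 0, ω_ring = 1
38(0−ω_arm) = −96(1−ω_arm)  ⇒  134·ω_arm = 96  ⇒  ω_arm = 48/67
ω_out/ω_in = 48/67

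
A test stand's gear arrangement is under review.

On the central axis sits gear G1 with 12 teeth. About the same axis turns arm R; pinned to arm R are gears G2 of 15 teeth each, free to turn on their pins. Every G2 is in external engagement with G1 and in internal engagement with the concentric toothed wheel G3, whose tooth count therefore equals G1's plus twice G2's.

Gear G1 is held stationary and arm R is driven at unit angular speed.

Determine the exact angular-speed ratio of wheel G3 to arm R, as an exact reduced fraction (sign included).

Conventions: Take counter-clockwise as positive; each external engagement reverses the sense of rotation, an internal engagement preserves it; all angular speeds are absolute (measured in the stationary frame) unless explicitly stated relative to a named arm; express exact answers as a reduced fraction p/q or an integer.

9/7

class = planetary set [G3 = 12+2·15 = 42; Willis about the carrier]
ring teeth: 12 + 2·15 = 42
12(ω_sun−ω_arm) = −42(ω_ring−ω_arm),  ω_sun = 0, ω_arm = 1
ω_ring = 1 − (12/42)(0−1) = 9/7
ω_out/ω_in = 9/7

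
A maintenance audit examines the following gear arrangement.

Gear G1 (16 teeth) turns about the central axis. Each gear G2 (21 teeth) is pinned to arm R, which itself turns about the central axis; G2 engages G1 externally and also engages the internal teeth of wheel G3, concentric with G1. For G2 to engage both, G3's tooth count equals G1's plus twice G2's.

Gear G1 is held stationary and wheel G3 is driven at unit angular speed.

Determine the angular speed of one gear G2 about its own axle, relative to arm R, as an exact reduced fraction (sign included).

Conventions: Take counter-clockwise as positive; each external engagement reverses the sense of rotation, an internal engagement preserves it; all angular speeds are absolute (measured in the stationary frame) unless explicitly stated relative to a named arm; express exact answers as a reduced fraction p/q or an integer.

464/777

topology: planetary set — G1 16T / G2 21T / G3 58T, arm = carrier (Willis)
ring teeth: 16 + 2·21 = 58
16(ω_sun−ω_arm) = −58(ω_ring−ω_arm),  ω_sun = 0, ω_ring = 1
16(0−ω_arm) = −58(1−ω_arm)  ⇒  74·ω_arm = 58  ⇒  ω_arm = 29/37
sun–planet mesh: 16·(0−29/37) = −21·(ω_p−ω_arm)  ⇒  ω_p−ω_arm = 464/777
exact speed ratio = 464/777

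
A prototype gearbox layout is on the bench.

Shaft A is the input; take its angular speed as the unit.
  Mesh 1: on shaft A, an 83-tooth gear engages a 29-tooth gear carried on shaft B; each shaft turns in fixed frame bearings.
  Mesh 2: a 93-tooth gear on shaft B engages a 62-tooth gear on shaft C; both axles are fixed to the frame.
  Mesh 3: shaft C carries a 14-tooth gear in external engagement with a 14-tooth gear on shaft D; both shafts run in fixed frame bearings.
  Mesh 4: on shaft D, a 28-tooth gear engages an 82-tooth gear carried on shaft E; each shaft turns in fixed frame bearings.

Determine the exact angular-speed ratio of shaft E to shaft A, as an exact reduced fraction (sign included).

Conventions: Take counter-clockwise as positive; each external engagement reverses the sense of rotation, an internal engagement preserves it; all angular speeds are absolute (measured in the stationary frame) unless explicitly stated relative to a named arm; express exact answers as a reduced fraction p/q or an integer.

1743/1189

class = fixed-axis compound train [4 meshes; 4 ratios multiply, 4 sense flips]
mesh 1 [83T→29T]: running ratio 83/29, sense −
mesh 2 [93T→62T]: running ratio 249/58, sense +
mesh 3 [14T→14T]: running ratio 249/58, sense −
mesh 4 [28T→82T]: running ratio 1743/1189, sense +
ω_out/ω_in = 1743/1189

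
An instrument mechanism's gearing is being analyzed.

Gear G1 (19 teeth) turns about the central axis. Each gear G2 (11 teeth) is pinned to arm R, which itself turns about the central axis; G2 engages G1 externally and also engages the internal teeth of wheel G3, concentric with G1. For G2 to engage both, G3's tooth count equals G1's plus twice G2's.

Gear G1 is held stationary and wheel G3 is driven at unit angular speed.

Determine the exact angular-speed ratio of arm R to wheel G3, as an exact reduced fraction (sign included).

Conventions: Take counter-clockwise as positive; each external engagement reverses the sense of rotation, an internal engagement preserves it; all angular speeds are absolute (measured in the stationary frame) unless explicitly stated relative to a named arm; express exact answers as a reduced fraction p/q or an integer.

planetary set (19T centre, 11T on arm, 41T internal) — Willis relation
ring teeth: 19 + 2·11 = 41
19(ω_sun−ω_arm) = −41(ω_ring−ω_arm),  ω_sun = 0, ω_ring = 1
19(0−ω_arm) = −41(1−ω_arm)  ⇒  60·ω_arm = 41  ⇒  ω_arm = 41/60
ω_out/ω_in = 41/60

41/60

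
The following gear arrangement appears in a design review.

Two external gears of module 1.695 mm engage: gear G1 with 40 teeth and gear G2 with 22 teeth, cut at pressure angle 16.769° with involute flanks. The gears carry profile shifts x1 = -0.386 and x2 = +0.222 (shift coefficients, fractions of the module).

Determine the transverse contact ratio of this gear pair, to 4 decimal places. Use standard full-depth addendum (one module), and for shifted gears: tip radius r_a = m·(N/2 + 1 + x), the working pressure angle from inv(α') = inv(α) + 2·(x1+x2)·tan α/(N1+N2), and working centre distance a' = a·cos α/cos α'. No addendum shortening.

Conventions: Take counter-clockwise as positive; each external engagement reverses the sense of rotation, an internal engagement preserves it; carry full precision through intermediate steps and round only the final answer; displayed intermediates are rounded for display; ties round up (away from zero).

class = single-mesh tooth geometry [involute pair 40T × 22T, m = 1.695]
base radii: r_b1 = 32.458428, r_b2 = 17.852135
tip radii: r_a1 = 34.940730, r_a2 = 20.716290
inv(α') = inv(16.769°) + 2·(-0.386+0.222)·tan α/(40+22) = 0.00705914  ⇒  α' = 15.69167°
a' = a·cos α / cos α' = 52.5450·cos 16.769°/cos 15.69167° = 52.258167
action lengths: √(r_a1²−r_b1²) = 12.934647, √(r_a2²−r_b2²) = 10.510278
base pitch p_b = π·m·cos α = 5.098558
CR = (12.934647 + 10.510278 − 52.258167·sin 15.69167°)/5.098558 = 1.826234
contact ratio ≈ 1.8262

1.8262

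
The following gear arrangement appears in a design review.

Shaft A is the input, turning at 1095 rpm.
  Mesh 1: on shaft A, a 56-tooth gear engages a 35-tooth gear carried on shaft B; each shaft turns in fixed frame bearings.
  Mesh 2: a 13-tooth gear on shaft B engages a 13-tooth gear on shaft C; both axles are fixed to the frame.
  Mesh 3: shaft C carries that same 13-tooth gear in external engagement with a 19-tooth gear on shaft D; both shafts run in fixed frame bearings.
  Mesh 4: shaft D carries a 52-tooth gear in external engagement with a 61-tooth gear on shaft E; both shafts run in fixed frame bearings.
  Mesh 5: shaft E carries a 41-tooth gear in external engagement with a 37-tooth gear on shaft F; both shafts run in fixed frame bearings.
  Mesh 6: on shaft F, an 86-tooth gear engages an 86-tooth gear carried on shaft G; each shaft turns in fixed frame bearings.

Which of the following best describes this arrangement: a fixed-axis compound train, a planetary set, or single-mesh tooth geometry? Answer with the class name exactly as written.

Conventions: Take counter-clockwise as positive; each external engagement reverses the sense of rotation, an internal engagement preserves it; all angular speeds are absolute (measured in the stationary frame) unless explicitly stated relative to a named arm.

class = fixed-axis compound train [6 meshes; 6 ratios multiply, 6 sense flips]
classification: fixed-axis compound train

fixed-axis compound train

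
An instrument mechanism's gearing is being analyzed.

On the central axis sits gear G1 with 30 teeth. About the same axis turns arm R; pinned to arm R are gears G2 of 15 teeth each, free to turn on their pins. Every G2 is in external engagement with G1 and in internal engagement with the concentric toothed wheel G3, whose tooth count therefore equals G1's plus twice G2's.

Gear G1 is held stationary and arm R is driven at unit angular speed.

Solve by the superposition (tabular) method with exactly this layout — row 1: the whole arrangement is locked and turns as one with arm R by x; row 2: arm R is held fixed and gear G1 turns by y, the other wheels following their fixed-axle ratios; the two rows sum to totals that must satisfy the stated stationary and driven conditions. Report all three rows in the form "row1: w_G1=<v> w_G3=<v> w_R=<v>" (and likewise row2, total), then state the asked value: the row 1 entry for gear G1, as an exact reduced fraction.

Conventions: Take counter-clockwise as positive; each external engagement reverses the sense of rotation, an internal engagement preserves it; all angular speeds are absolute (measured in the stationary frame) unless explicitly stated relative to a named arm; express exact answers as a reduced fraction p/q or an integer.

row1: w_G1=1 w_G3=1 w_R=1
row2: w_G1=-1 w_G3=1/2 w_R=0
total: w_G1=0 w_G3=3/2 w_R=1
asked value: 1

class = planetary set [G3 = 30+2·15 = 60; Willis about the carrier]
superposition row 1 [locked train]: every member turns x
row 2 — arm fixed, fixed-axis ratios: sun y, ring −(30/60)·y, arm 0
boundary: total ω_sun = x + y = 0 and total ω_arm = x = 1  ⇒  y = -1, x = 1
row 2 ring = −(30/60)·(-1) = 1/2
totals (row 1 + row 2): sun 1 + (-1) = 0, ring 1 + 1/2 = 3/2, arm 1 + 0 = 1
asked cell (row1, sun) = 1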